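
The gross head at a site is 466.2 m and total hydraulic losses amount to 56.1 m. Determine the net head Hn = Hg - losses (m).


Hn = 466.2 - 56.1 = 410.1000 m


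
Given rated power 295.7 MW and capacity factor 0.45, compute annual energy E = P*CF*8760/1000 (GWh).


E = 295.7 * 0.45 * 8760 / 1000 = 1165.6494 GWh


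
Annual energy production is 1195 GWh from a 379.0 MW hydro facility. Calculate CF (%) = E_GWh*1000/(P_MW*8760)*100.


CF = 1195 * 1000 / (379.0 * 8760) * 100 = 35.9935 %


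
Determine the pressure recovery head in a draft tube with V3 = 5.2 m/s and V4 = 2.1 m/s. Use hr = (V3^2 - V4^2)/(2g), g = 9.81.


hr = (5.2^2 - 2.1^2) / (2*9.81) = 1.1534 m


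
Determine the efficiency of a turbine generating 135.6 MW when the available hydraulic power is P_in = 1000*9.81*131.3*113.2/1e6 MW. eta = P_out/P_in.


P_in = 1000 * 9.81 * 131.3 * 113.2 / 1e6 = 145.8076 MW
eta = 135.6 / 145.8076 = 0.9300


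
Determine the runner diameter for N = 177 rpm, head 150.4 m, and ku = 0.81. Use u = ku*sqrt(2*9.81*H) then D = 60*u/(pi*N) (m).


u = 0.81 * sqrt(2*9.81*150.4) = 44.0006 m/s
D = 60 * 44.0006 / (pi * 177) = 4.7477 m


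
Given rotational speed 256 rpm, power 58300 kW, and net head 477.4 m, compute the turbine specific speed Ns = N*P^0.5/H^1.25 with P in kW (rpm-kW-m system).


Ns = 256 * 58300^0.5 / 477.4^1.25 = 27.6995


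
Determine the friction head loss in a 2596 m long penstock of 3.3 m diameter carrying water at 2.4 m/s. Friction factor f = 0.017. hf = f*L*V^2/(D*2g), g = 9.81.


hf = 0.017 * 2596 * 2.4^2 / (3.3 * 2 * 9.81) = 3.9261 m


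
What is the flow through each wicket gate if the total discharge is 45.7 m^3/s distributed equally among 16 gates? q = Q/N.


q = 45.7 / 16 = 2.8563 m^3/s


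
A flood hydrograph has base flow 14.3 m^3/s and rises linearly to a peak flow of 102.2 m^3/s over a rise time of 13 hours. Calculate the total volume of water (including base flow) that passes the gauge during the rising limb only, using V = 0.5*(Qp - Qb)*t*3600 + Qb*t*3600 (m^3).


V = 0.5*(102.2 - 14.3)*13*3600 + 14.3*13*3600 = 2.7261e+06 m^3


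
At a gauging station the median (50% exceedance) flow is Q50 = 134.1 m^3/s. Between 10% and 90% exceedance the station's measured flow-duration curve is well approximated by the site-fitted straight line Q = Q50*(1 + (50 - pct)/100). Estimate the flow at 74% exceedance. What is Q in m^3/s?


Q = 134.1 * (1 + (50 - 74)/100) = 101.9160 m^3/s


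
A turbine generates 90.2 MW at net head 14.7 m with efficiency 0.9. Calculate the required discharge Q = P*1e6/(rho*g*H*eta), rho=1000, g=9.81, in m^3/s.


Q = 90.2 * 1e6 / (1000 * 9.81 * 14.7 * 0.9) = 694.9886 m^3/s


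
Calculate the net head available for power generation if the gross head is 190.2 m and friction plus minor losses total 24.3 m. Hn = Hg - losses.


Hn = 190.2 - 24.3 = 165.9000 m


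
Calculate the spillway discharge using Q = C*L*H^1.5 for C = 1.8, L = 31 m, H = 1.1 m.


Q = 1.8 * 31 * 1.1^1.5 = 64.3759 m^3/s


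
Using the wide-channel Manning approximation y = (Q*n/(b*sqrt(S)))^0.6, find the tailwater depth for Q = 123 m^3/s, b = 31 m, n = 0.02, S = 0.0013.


y = (123 * 0.02 / (31 * 0.0013^0.5))^0.6 = 1.6053 m


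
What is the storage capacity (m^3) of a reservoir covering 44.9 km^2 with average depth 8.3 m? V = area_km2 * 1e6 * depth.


V = 44.9 * 1e6 * 8.3 = 3.7267e+08 m^3


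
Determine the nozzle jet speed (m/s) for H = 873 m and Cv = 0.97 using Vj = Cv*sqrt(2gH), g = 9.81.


Vj = 0.97 * sqrt(2*9.81*873) = 126.9487 m/s


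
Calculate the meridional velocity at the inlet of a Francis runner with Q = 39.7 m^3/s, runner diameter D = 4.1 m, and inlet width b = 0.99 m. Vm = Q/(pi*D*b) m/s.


Vm = 39.7 / (pi * 4.1 * 0.99) = 3.1133 m/s


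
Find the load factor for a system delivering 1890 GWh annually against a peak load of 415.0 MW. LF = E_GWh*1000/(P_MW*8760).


LF = 1890 * 1000 / (415.0 * 8760) = 0.5199


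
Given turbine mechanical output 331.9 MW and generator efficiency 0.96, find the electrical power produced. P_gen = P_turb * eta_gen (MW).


P_gen = 331.9 * 0.96 = 318.6240 MW


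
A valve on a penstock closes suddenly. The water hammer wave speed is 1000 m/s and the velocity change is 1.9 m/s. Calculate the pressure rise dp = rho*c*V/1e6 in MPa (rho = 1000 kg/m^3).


dp = 1000 * 1000 * 1.9 / 1e6 = 1.9000 MPa


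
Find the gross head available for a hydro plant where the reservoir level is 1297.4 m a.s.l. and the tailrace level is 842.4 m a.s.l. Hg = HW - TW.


Hg = 1297.4 - 842.4 = 455.0000 m


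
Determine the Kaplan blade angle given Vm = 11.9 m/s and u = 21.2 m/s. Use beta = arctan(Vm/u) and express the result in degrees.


beta = arctan(11.9 / 21.2) = 29.3064 degrees


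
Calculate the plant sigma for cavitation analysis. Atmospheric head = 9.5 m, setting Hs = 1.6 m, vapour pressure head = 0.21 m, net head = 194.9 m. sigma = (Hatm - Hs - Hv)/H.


sigma = (9.5 - 1.6 - 0.21) / 194.9 = 0.0395


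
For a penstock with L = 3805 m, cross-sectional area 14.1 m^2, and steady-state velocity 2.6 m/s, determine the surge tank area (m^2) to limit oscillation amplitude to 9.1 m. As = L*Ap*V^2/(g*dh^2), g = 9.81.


As = 3805 * 14.1 * 2.6^2 / (9.81 * 9.1^2) = 446.4457 m^2


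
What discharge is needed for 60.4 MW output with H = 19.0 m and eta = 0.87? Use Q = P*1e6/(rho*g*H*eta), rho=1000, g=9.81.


Q = 60.4 * 1e6 / (1000 * 9.81 * 19.0 * 0.87) = 372.4732 m^3/s


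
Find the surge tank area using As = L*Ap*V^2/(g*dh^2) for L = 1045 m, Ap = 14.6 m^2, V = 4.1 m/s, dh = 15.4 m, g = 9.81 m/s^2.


As = 1045 * 14.6 * 4.1^2 / (9.81 * 15.4^2) = 110.2368 m^2


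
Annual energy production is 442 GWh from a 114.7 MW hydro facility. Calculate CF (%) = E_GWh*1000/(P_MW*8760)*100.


CF = 442 * 1000 / (114.7 * 8760) * 100 = 43.9901 %


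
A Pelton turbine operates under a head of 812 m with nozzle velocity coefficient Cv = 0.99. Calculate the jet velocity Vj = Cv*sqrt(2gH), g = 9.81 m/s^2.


Vj = 0.99 * sqrt(2*9.81*812) = 124.9576 m/s


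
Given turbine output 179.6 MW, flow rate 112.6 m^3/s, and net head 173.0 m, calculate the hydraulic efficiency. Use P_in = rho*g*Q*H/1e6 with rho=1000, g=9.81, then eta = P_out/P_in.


P_in = 1000 * 9.81 * 112.6 * 173.0 / 1e6 = 191.0968 MW
eta = 179.6 / 191.0968 = 0.9398


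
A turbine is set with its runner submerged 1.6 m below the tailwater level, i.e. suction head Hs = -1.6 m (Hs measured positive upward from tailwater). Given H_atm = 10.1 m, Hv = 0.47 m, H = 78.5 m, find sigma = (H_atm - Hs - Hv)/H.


sigma = (10.1 - (-1.6) - 0.47) / 78.5 = 0.1431


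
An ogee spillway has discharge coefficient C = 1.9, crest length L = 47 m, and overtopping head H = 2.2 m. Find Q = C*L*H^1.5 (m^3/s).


Q = 1.9 * 47 * 2.2^1.5 = 291.3973 m^3/s


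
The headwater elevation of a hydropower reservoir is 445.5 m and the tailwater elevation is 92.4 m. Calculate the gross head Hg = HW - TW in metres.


Hg = 445.5 - 92.4 = 353.1000 m


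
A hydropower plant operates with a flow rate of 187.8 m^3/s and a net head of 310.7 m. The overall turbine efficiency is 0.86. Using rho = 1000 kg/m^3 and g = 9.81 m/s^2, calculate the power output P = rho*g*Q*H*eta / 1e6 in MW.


P = 1000 * 9.81 * 187.8 * 310.7 * 0.86 / 1e6 = 492.2711 MW


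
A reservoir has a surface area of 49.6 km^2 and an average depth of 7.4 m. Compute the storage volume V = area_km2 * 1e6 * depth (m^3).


V = 49.6 * 1e6 * 7.4 = 3.6704e+08 m^3


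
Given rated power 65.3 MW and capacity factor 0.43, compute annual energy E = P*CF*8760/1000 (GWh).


E = 65.3 * 0.43 * 8760 / 1000 = 245.9720 GWh


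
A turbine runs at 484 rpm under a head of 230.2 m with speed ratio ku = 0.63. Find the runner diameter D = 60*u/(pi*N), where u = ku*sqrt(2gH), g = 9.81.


u = 0.63 * sqrt(2*9.81*230.2) = 42.3392 m/s
D = 60 * 42.3392 / (pi * 484) = 1.6707 m


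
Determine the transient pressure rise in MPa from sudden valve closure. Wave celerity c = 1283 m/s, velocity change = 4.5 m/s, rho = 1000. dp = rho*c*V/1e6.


dp = 1000 * 1283 * 4.5 / 1e6 = 5.7735 MPa


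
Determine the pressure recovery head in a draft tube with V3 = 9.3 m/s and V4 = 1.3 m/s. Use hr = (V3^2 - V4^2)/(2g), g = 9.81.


hr = (9.3^2 - 1.3^2) / (2*9.81) = 4.3221 m


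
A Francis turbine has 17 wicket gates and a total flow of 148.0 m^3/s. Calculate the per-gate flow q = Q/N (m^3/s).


q = 148.0 / 17 = 8.7059 m^3/s


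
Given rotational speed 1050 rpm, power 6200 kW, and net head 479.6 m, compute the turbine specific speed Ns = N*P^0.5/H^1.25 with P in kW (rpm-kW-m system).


Ns = 1050 * 6200^0.5 / 479.6^1.25 = 36.8372


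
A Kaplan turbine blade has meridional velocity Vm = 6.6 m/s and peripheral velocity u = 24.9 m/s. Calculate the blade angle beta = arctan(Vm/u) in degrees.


beta = arctan(6.6 / 24.9) = 14.8455 degrees


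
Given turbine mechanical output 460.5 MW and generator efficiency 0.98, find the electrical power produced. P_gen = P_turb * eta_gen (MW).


P_gen = 460.5 * 0.98 = 451.2900 MW


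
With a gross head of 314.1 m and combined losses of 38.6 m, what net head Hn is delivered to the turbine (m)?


Hn = 314.1 - 38.6 = 275.5000 m


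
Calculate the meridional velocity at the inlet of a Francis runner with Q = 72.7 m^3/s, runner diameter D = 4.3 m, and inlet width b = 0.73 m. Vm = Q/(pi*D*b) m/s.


Vm = 72.7 / (pi * 4.3 * 0.73) = 7.3721 m/s


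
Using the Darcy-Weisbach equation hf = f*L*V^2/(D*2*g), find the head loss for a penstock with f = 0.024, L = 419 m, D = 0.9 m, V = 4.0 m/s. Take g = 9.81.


hf = 0.024 * 419 * 4.0^2 / (0.9 * 2 * 9.81) = 9.1118 m


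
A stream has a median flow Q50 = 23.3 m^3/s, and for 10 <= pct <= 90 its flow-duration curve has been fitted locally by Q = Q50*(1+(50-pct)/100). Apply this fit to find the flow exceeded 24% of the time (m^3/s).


Q = 23.3 * (1 + (50 - 24)/100) = 29.3580 m^3/s


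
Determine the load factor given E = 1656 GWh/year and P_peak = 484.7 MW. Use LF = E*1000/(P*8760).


LF = 1656 * 1000 / (484.7 * 8760) = 0.3900


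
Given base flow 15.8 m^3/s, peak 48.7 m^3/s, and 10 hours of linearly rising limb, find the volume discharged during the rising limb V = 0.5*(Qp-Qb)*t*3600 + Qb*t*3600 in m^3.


V = 0.5*(48.7 - 15.8)*10*3600 + 15.8*10*3600 = 1.1610e+06 m^3


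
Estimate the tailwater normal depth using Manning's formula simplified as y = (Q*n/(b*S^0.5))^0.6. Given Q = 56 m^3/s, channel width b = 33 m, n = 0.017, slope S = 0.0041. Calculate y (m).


y = (56 * 0.017 / (33 * 0.0041^0.5))^0.6 = 0.6198 m


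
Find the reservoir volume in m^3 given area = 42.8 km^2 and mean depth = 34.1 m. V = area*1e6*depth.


V = 42.8 * 1e6 * 34.1 = 1.4595e+09 m^3


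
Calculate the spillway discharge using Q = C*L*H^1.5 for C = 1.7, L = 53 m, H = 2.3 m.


Q = 1.7 * 53 * 2.3^1.5 = 314.2799 m^3/s


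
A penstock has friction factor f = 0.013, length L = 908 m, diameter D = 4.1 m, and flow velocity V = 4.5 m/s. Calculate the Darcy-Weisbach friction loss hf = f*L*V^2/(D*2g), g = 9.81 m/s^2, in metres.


hf = 0.013 * 908 * 4.5^2 / (4.1 * 2 * 9.81) = 2.9715 m


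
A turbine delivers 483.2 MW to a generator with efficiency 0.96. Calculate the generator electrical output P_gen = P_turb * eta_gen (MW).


P_gen = 483.2 * 0.96 = 463.8720 MW


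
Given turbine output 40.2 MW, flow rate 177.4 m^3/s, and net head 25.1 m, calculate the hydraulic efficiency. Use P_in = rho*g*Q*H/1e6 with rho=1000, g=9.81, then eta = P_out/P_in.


P_in = 1000 * 9.81 * 177.4 * 25.1 / 1e6 = 43.6814 MW
eta = 40.2 / 43.6814 = 0.9203


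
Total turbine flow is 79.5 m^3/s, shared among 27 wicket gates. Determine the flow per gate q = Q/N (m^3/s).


q = 79.5 / 27 = 2.9444 m^3/s


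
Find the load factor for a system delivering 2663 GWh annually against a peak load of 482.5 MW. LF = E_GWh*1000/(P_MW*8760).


LF = 2663 * 1000 / (482.5 * 8760) = 0.6300


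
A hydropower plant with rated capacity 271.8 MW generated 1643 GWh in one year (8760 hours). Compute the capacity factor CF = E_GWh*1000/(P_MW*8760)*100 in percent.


CF = 1643 * 1000 / (271.8 * 8760) * 100 = 69.0055 %


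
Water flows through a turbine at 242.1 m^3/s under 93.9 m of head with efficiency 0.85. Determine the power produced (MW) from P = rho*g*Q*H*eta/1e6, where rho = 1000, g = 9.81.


P = 1000 * 9.81 * 242.1 * 93.9 * 0.85 / 1e6 = 189.5607 MW


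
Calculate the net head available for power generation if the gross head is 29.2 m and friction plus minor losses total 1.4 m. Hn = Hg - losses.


Hn = 29.2 - 1.4 = 27.8000 m


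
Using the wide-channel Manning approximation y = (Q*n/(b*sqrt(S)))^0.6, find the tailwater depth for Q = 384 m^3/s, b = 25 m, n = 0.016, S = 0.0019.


y = (384 * 0.016 / (25 * 0.0019^0.5))^0.6 = 2.8228 m


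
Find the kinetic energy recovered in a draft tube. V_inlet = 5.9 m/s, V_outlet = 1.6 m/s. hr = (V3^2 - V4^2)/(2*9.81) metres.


hr = (5.9^2 - 1.6^2) / (2*9.81) = 1.6437 m


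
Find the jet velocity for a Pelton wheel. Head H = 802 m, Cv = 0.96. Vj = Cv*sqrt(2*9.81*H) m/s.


Vj = 0.96 * sqrt(2*9.81*802) = 120.4226 m/s


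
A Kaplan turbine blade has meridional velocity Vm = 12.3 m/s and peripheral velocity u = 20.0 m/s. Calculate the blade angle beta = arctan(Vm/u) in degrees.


beta = arctan(12.3 / 20.0) = 31.5915 degrees


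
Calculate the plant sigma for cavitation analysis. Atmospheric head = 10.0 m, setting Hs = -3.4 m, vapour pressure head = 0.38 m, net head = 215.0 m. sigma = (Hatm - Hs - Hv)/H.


sigma = (10.0 - (-3.4) - 0.38) / 215.0 = 0.0606


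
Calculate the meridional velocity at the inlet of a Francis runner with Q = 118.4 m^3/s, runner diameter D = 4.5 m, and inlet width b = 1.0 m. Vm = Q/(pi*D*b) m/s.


Vm = 118.4 / (pi * 4.5 * 1.0) = 8.3751 m/s


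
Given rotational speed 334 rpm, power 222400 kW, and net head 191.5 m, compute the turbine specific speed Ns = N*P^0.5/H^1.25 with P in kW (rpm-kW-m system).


Ns = 334 * 222400^0.5 / 191.5^1.25 = 221.1072


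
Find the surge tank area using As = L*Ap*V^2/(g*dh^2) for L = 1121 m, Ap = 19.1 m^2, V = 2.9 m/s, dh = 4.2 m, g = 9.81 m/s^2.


As = 1121 * 19.1 * 2.9^2 / (9.81 * 4.2^2) = 1040.5606 m^2


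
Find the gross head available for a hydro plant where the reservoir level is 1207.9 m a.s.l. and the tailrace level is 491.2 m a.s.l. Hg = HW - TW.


Hg = 1207.9 - 491.2 = 716.7000 m


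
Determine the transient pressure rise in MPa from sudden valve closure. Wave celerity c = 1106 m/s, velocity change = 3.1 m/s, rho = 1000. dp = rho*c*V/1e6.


dp = 1000 * 1106 * 3.1 / 1e6 = 3.4286 MPa


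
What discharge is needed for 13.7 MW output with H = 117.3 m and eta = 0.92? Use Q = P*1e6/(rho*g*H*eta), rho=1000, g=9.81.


Q = 13.7 * 1e6 / (1000 * 9.81 * 117.3 * 0.92) = 12.9409 m^3/s


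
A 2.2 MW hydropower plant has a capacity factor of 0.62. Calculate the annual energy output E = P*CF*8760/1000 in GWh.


E = 2.2 * 0.62 * 8760 / 1000 = 11.9486 GWh


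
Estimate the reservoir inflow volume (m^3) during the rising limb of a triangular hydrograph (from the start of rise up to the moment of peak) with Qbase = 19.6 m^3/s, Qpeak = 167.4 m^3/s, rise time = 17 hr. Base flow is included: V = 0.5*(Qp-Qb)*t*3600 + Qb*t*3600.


V = 0.5*(167.4 - 19.6)*17*3600 + 19.6*17*3600 = 5.7222e+06 m^3


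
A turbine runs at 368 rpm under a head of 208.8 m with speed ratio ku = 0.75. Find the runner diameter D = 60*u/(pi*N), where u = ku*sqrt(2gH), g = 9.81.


u = 0.75 * sqrt(2*9.81*208.8) = 48.0038 m/s
D = 60 * 48.0038 / (pi * 368) = 2.4913 m


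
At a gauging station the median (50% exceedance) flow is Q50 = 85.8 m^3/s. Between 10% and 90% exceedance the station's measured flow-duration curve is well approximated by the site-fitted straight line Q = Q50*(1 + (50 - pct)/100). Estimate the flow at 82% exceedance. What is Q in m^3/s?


Q = 85.8 * (1 + (50 - 82)/100) = 58.3440 m^3/s


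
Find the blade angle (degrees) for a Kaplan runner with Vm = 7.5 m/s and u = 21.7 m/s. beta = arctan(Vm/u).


beta = arctan(7.5 / 21.7) = 19.0663 degrees


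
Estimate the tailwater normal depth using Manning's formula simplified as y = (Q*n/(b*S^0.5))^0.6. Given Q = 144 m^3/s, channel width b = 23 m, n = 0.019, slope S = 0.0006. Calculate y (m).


y = (144 * 0.019 / (23 * 0.0006^0.5))^0.6 = 2.5810 m


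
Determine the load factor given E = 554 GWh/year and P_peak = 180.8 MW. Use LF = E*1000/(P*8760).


LF = 554 * 1000 / (180.8 * 8760) = 0.3498


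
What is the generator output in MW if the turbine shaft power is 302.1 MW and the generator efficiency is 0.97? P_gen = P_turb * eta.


P_gen = 302.1 * 0.97 = 293.0370 MW


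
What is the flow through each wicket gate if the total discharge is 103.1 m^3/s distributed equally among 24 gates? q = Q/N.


q = 103.1 / 24 = 4.2958 m^3/s


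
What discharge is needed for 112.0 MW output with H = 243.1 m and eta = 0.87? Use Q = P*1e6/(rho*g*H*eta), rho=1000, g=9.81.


Q = 112.0 * 1e6 / (1000 * 9.81 * 243.1 * 0.87) = 53.9815 m^3/s


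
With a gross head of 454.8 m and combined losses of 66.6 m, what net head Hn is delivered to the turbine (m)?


Hn = 454.8 - 66.6 = 388.2000 m


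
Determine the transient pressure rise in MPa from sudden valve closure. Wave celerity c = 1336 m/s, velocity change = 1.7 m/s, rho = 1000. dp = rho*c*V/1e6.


dp = 1000 * 1336 * 1.7 / 1e6 = 2.2712 MPa


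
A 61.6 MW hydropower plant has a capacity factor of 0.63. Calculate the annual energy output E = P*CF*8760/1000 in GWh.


E = 61.6 * 0.63 * 8760 / 1000 = 339.9581 GWh


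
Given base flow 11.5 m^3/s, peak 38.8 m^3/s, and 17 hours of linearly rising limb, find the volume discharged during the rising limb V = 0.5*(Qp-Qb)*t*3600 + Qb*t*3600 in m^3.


V = 0.5*(38.8 - 11.5)*17*3600 + 11.5*17*3600 = 1.5392e+06 m^3


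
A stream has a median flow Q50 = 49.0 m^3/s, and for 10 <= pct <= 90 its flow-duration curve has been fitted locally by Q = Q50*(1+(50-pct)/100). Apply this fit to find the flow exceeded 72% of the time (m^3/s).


Q = 49.0 * (1 + (50 - 72)/100) = 38.2200 m^3/s


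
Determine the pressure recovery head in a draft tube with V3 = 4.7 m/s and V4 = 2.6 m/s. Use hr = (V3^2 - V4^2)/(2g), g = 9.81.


hr = (4.7^2 - 2.6^2) / (2*9.81) = 0.7813 m


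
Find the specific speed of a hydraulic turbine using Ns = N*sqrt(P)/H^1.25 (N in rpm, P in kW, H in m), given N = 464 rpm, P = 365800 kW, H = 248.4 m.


Ns = 464 * 365800^0.5 / 248.4^1.25 = 284.5774


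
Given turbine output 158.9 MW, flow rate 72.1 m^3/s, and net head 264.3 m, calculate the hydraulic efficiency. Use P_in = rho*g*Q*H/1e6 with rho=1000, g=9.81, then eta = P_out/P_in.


P_in = 1000 * 9.81 * 72.1 * 264.3 / 1e6 = 186.9397 MW
eta = 158.9 / 186.9397 = 0.8500


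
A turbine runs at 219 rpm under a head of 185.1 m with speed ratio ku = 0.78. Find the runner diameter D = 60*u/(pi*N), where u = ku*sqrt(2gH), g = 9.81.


u = 0.78 * sqrt(2*9.81*185.1) = 47.0054 m/s
D = 60 * 47.0054 / (pi * 219) = 4.0993 m


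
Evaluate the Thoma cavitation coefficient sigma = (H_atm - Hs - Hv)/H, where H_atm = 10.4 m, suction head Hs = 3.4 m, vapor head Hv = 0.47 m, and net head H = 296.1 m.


sigma = (10.4 - 3.4 - 0.47) / 296.1 = 0.0221


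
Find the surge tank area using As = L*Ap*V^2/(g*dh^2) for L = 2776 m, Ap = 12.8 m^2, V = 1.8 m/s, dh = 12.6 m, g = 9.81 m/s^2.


As = 2776 * 12.8 * 1.8^2 / (9.81 * 12.6^2) = 73.9204 m^2


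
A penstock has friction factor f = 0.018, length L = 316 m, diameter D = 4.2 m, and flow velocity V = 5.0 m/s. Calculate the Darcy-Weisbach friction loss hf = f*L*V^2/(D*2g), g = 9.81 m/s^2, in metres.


hf = 0.018 * 316 * 5.0^2 / (4.2 * 2 * 9.81) = 1.7256 m


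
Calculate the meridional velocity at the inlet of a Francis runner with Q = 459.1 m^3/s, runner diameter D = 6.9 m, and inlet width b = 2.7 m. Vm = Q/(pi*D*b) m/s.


Vm = 459.1 / (pi * 6.9 * 2.7) = 7.8441 m/s


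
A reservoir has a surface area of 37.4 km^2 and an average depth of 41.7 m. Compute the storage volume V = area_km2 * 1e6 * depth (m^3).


V = 37.4 * 1e6 * 41.7 = 1.5596e+09 m^3


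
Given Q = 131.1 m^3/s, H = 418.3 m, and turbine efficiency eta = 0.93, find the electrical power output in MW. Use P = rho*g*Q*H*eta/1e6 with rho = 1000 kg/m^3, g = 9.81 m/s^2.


P = 1000 * 9.81 * 131.1 * 418.3 * 0.93 / 1e6 = 500.3138 MW


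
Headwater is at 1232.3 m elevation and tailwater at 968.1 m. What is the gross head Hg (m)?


Hg = 1232.3 - 968.1 = 264.2000 m


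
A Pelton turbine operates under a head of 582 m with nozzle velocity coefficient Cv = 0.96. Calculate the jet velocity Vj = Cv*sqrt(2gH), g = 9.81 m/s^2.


Vj = 0.96 * sqrt(2*9.81*582) = 102.5846 m/s


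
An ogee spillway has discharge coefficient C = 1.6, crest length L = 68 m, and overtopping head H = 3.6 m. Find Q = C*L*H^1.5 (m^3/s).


Q = 1.6 * 68 * 3.6^1.5 = 743.1605 m^3/s


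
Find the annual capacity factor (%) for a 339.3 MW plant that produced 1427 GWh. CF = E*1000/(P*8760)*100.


CF = 1427 * 1000 / (339.3 * 8760) * 100 = 48.0105 %


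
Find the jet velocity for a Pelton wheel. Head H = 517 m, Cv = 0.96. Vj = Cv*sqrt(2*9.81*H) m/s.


Vj = 0.96 * sqrt(2*9.81*517) = 96.6865 m/s


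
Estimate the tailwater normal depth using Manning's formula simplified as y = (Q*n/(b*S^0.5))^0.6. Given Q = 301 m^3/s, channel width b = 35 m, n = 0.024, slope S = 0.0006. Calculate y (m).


y = (301 * 0.024 / (35 * 0.0006^0.5))^0.6 = 3.5924 m


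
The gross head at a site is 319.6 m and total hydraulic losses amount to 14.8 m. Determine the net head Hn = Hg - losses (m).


Hn = 319.6 - 14.8 = 304.8000 m


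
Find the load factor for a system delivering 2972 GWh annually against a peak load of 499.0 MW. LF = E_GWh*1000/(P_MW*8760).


LF = 2972 * 1000 / (499.0 * 8760) = 0.6799


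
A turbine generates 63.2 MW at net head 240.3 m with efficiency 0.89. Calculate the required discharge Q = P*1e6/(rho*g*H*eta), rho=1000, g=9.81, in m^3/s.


Q = 63.2 * 1e6 / (1000 * 9.81 * 240.3 * 0.89) = 30.1234 m^3/s


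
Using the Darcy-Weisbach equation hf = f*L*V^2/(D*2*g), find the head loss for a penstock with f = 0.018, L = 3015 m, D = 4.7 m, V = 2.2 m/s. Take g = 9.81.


hf = 0.018 * 3015 * 2.2^2 / (4.7 * 2 * 9.81) = 2.8484 m


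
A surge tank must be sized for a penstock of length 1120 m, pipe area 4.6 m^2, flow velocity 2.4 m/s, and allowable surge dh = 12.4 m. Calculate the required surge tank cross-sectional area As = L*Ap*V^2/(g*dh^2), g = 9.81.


As = 1120 * 4.6 * 2.4^2 / (9.81 * 12.4^2) = 19.6737 m^2


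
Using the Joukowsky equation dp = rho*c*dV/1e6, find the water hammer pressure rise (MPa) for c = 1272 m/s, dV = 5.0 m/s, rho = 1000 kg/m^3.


dp = 1000 * 1272 * 5.0 / 1e6 = 6.3600 MPa


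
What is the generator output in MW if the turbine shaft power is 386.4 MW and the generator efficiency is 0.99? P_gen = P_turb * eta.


P_gen = 386.4 * 0.99 = 382.5360 MW


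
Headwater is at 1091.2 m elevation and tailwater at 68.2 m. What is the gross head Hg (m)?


Hg = 1091.2 - 68.2 = 1023.0000 m


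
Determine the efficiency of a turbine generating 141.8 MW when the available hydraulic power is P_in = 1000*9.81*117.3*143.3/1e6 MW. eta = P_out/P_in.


P_in = 1000 * 9.81 * 117.3 * 143.3 / 1e6 = 164.8972 MW
eta = 141.8 / 164.8972 = 0.8599


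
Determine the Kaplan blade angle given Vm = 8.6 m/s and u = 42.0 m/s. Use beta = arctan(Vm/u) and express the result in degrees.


beta = arctan(8.6 / 42.0) = 11.5720 degrees


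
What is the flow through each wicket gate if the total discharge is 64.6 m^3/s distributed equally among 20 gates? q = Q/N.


q = 64.6 / 20 = 3.2300 m^3/s


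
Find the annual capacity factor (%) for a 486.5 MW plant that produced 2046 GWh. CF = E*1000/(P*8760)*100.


CF = 2046 * 1000 / (486.5 * 8760) * 100 = 48.0086 %


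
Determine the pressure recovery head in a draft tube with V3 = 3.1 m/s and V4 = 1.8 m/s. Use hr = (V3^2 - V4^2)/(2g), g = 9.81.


hr = (3.1^2 - 1.8^2) / (2*9.81) = 0.3247 m


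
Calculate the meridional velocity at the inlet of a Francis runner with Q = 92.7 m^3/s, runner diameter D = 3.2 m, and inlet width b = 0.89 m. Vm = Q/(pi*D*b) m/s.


Vm = 92.7 / (pi * 3.2 * 0.89) = 10.3607 m/s


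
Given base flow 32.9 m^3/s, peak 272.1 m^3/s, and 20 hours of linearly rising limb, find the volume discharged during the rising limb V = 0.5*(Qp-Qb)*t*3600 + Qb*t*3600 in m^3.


V = 0.5*(272.1 - 32.9)*20*3600 + 32.9*20*3600 = 1.0980e+07 m^3


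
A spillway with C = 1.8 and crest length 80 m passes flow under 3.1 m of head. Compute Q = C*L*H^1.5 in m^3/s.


Q = 1.8 * 80 * 3.1^1.5 = 785.9683 m^3/s


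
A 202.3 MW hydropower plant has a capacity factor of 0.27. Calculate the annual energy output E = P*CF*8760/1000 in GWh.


E = 202.3 * 0.27 * 8760 / 1000 = 478.4800 GWh


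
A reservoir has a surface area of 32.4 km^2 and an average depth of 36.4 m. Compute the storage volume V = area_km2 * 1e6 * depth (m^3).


V = 32.4 * 1e6 * 36.4 = 1.1794e+09 m^3


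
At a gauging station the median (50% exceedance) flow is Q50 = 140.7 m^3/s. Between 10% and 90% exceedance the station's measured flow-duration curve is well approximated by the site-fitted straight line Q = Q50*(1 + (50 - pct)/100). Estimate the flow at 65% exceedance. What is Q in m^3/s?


Q = 140.7 * (1 + (50 - 65)/100) = 119.5950 m^3/s


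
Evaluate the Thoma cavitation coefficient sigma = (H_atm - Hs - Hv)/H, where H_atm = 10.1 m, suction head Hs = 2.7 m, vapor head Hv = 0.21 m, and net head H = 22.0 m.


sigma = (10.1 - 2.7 - 0.21) / 22.0 = 0.3268


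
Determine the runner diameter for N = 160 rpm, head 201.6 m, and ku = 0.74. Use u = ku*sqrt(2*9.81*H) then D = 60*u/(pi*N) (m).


u = 0.74 * sqrt(2*9.81*201.6) = 46.5400 m/s
D = 60 * 46.5400 / (pi * 160) = 5.5553 m


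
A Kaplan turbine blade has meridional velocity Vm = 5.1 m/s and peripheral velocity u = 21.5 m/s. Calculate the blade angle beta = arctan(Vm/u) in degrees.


beta = arctan(5.1 / 21.5) = 13.3445 degrees


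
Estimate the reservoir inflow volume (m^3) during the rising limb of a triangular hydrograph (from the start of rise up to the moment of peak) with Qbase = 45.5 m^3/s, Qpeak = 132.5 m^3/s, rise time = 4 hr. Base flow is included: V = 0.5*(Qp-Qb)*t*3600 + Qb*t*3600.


V = 0.5*(132.5 - 45.5)*4*3600 + 45.5*4*3600 = 1.2816e+06 m^3


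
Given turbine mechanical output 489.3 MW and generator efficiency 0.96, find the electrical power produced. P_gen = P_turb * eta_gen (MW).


P_gen = 489.3 * 0.96 = 469.7280 MW


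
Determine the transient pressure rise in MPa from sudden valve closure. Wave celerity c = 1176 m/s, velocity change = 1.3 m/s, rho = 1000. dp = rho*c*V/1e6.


dp = 1000 * 1176 * 1.3 / 1e6 = 1.5288 MPa


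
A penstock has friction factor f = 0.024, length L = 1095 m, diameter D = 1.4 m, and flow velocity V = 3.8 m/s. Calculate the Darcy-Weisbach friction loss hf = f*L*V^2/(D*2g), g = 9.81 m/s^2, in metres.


hf = 0.024 * 1095 * 3.8^2 / (1.4 * 2 * 9.81) = 13.8155 m


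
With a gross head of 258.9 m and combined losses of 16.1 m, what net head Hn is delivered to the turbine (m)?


Hn = 258.9 - 16.1 = 242.8000 m


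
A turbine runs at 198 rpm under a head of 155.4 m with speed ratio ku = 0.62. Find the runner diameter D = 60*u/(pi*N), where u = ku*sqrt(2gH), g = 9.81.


u = 0.62 * sqrt(2*9.81*155.4) = 34.2347 m/s
D = 60 * 34.2347 / (pi * 198) = 3.3022 m


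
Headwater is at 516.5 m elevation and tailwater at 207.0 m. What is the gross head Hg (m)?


Hg = 516.5 - 207.0 = 309.5000 m


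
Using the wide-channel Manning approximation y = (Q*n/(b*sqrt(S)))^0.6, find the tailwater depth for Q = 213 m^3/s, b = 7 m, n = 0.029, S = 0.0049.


y = (213 * 0.029 / (7 * 0.0049^0.5))^0.6 = 4.5746 m


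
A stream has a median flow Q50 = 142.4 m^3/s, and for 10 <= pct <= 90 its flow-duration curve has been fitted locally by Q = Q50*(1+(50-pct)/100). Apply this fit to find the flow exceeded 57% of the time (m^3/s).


Q = 142.4 * (1 + (50 - 57)/100) = 132.4320 m^3/s


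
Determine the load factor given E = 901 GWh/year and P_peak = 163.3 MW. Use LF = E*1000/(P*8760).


LF = 901 * 1000 / (163.3 * 8760) = 0.6298


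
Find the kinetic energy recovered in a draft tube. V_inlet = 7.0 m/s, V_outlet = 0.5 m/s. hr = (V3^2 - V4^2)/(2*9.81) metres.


hr = (7.0^2 - 0.5^2) / (2*9.81) = 2.4847 m


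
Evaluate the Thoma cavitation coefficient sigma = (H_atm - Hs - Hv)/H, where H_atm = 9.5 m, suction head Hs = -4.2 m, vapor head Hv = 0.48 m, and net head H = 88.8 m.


sigma = (9.5 - (-4.2) - 0.48) / 88.8 = 0.1489


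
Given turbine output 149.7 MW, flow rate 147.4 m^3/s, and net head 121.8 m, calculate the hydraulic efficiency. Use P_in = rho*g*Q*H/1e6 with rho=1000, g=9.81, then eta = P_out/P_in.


P_in = 1000 * 9.81 * 147.4 * 121.8 / 1e6 = 176.1221 MW
eta = 149.7 / 176.1221 = 0.8500


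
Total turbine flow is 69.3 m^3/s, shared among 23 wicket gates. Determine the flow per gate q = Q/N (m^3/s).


q = 69.3 / 23 = 3.0130 m^3/s


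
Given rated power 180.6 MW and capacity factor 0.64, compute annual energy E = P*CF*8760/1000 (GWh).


E = 180.6 * 0.64 * 8760 / 1000 = 1012.5158 GWh


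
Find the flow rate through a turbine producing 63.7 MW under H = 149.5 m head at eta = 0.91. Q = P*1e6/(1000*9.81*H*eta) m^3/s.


Q = 63.7 * 1e6 / (1000 * 9.81 * 149.5 * 0.91) = 47.7296 m^3/s


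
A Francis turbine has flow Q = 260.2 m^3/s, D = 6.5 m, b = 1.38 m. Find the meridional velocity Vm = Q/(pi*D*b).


Vm = 260.2 / (pi * 6.5 * 1.38) = 9.2335 m/s


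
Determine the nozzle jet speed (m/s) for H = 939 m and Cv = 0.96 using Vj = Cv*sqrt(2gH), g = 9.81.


Vj = 0.96 * sqrt(2*9.81*939) = 130.3027 m/s


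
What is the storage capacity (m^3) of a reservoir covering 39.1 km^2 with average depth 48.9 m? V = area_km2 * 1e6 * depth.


V = 39.1 * 1e6 * 48.9 = 1.9120e+09 m^3


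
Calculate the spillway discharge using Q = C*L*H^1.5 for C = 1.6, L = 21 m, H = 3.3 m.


Q = 1.6 * 21 * 3.3^1.5 = 201.4235 m^3/s


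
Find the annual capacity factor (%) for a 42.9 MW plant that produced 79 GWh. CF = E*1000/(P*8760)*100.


CF = 79 * 1000 / (42.9 * 8760) * 100 = 21.0216 %


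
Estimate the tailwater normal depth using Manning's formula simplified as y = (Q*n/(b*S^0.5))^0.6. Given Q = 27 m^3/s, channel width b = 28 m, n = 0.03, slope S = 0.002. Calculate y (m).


y = (27 * 0.03 / (28 * 0.002^0.5))^0.6 = 0.7700 m


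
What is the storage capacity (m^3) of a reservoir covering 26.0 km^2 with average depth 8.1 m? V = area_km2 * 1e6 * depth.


V = 26.0 * 1e6 * 8.1 = 2.1060e+08 m^3


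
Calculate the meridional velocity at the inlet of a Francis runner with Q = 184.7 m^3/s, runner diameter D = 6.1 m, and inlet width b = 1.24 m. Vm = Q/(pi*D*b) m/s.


Vm = 184.7 / (pi * 6.1 * 1.24) = 7.7726 m/s


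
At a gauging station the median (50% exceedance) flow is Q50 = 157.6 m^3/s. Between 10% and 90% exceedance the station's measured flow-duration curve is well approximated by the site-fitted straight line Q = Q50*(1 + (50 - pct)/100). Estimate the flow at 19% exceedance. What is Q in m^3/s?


Q = 157.6 * (1 + (50 - 19)/100) = 206.4560 m^3/s


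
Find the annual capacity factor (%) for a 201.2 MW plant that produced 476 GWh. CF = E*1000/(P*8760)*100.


CF = 476 * 1000 / (201.2 * 8760) * 100 = 27.0069 %


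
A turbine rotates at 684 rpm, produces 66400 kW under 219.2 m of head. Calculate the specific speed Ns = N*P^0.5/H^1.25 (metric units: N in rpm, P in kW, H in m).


Ns = 684 * 66400^0.5 / 219.2^1.25 = 208.9727


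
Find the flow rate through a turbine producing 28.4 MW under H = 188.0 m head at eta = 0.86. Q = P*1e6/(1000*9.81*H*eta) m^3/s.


Q = 28.4 * 1e6 / (1000 * 9.81 * 188.0 * 0.86) = 17.9058 m^3/s


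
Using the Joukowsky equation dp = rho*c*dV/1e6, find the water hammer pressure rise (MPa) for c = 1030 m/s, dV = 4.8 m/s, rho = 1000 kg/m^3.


dp = 1000 * 1030 * 4.8 / 1e6 = 4.9440 MPa


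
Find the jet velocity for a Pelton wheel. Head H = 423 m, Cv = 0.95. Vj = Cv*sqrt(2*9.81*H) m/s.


Vj = 0.95 * sqrt(2*9.81*423) = 86.5453 m/s


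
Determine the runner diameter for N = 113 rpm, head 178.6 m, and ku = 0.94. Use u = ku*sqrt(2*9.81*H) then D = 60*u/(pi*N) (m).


u = 0.94 * sqrt(2*9.81*178.6) = 55.6440 m/s
D = 60 * 55.6440 / (pi * 113) = 9.4046 m


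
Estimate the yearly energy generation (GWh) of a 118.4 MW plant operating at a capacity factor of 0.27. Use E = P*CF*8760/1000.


E = 118.4 * 0.27 * 8760 / 1000 = 280.0397 GWh


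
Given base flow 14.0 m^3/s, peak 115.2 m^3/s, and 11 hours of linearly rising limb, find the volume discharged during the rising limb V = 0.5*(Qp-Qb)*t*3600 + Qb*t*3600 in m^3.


V = 0.5*(115.2 - 14.0)*11*3600 + 14.0*11*3600 = 2.5582e+06 m^3


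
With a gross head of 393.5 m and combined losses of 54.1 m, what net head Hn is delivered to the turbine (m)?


Hn = 393.5 - 54.1 = 339.4000 m


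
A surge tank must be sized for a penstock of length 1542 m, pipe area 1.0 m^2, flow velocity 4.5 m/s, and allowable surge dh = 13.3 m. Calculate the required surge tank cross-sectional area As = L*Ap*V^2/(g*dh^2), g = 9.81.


As = 1542 * 1.0 * 4.5^2 / (9.81 * 13.3^2) = 17.9944 m^2


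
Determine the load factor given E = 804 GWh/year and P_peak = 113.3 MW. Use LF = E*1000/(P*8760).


LF = 804 * 1000 / (113.3 * 8760) = 0.8101


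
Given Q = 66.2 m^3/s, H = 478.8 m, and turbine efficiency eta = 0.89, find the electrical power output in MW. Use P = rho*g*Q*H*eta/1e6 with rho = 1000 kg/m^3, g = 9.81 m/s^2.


P = 1000 * 9.81 * 66.2 * 478.8 * 0.89 / 1e6 = 276.7395 MW


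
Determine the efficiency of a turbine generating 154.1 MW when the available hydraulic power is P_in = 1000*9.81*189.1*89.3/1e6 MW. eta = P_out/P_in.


P_in = 1000 * 9.81 * 189.1 * 89.3 / 1e6 = 165.6578 MW
eta = 154.1 / 165.6578 = 0.9302


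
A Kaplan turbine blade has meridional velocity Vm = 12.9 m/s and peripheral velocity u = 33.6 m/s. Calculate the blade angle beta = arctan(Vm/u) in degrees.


beta = arctan(12.9 / 33.6) = 21.0032 degrees


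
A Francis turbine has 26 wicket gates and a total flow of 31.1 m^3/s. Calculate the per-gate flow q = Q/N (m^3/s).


q = 31.1 / 26 = 1.1962 m^3/s


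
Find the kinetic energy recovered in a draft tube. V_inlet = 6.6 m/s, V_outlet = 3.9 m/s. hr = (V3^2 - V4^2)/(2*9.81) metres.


hr = (6.6^2 - 3.9^2) / (2*9.81) = 1.4450 m


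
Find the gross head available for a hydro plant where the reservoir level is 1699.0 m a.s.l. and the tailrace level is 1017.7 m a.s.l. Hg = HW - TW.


Hg = 1699.0 - 1017.7 = 681.3000 m


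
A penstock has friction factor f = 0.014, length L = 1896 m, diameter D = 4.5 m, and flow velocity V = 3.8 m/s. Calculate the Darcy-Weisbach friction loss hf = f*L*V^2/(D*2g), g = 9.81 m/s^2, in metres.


hf = 0.014 * 1896 * 3.8^2 / (4.5 * 2 * 9.81) = 4.3413 m


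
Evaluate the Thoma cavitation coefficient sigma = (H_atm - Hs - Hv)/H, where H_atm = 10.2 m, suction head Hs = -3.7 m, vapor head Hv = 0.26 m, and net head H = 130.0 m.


sigma = (10.2 - (-3.7) - 0.26) / 130.0 = 0.1049


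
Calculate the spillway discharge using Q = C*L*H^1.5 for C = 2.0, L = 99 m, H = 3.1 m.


Q = 2.0 * 99 * 3.1^1.5 = 1080.7064 m^3/s


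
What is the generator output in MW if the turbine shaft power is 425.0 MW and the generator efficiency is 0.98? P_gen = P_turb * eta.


P_gen = 425.0 * 0.98 = 416.5000 MW


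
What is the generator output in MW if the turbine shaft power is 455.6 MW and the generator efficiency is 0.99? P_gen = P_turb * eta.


P_gen = 455.6 * 0.99 = 451.0440 MW


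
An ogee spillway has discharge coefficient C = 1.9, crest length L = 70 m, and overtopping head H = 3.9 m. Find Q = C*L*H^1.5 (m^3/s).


Q = 1.9 * 70 * 3.9^1.5 = 1024.3504 m^3/s


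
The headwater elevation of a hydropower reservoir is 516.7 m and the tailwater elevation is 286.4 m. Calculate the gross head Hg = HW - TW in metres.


Hg = 516.7 - 286.4 = 230.3000 m


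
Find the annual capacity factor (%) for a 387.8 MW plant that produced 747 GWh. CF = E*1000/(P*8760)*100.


CF = 747 * 1000 / (387.8 * 8760) * 100 = 21.9892 %


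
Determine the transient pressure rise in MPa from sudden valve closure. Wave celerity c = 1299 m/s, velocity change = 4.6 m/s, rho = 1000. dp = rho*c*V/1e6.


dp = 1000 * 1299 * 4.6 / 1e6 = 5.9754 MPa


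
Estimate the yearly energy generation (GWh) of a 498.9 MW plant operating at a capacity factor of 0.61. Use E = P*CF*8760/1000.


E = 498.9 * 0.61 * 8760 / 1000 = 2665.9220 GWh


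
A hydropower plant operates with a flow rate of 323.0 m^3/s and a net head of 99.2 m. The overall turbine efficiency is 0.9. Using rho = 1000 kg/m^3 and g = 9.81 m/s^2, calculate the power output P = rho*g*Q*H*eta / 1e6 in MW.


P = 1000 * 9.81 * 323.0 * 99.2 * 0.9 / 1e6 = 282.8953 MW


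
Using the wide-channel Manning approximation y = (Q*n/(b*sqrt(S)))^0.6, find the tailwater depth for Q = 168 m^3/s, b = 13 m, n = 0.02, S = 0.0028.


y = (168 * 0.02 / (13 * 0.0028^0.5))^0.6 = 2.5899 m


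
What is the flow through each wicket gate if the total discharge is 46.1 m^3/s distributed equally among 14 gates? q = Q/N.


q = 46.1 / 14 = 3.2929 m^3/s


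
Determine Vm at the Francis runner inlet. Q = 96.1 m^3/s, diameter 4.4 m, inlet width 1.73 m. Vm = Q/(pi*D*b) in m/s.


Vm = 96.1 / (pi * 4.4 * 1.73) = 4.0186 m/s


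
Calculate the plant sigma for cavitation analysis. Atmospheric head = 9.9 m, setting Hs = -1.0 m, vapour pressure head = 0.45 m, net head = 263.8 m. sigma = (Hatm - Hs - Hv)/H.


sigma = (9.9 - (-1.0) - 0.45) / 263.8 = 0.0396


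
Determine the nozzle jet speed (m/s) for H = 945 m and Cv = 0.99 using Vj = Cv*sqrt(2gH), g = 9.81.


Vj = 0.99 * sqrt(2*9.81*945) = 134.8033 m/s


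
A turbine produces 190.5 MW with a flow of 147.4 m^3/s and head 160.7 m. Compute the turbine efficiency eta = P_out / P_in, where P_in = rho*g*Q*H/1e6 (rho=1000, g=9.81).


P_in = 1000 * 9.81 * 147.4 * 160.7 / 1e6 = 232.3712 MW
eta = 190.5 / 232.3712 = 0.8198


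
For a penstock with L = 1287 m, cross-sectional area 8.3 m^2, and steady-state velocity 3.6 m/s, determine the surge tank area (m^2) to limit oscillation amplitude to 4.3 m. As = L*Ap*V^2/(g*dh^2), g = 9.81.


As = 1287 * 8.3 * 3.6^2 / (9.81 * 4.3^2) = 763.2305 m^2


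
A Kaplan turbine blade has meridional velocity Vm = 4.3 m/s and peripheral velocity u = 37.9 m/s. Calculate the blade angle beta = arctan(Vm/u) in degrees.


beta = arctan(4.3 / 37.9) = 6.4729 degrees


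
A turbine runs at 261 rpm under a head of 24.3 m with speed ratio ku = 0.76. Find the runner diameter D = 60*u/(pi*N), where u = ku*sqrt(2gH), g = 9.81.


u = 0.76 * sqrt(2*9.81*24.3) = 16.5946 m/s
D = 60 * 16.5946 / (pi * 261) = 1.2143 m


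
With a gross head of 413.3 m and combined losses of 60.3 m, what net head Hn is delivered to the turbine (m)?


Hn = 413.3 - 60.3 = 353.0000 m


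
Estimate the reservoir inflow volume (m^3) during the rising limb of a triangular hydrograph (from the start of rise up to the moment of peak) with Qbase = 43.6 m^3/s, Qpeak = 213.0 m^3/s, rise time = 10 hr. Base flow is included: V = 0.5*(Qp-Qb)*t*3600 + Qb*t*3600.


V = 0.5*(213.0 - 43.6)*10*3600 + 43.6*10*3600 = 4.6188e+06 m^3


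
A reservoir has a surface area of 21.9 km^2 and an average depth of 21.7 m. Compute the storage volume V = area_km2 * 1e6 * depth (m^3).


V = 21.9 * 1e6 * 21.7 = 4.7523e+08 m^3
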